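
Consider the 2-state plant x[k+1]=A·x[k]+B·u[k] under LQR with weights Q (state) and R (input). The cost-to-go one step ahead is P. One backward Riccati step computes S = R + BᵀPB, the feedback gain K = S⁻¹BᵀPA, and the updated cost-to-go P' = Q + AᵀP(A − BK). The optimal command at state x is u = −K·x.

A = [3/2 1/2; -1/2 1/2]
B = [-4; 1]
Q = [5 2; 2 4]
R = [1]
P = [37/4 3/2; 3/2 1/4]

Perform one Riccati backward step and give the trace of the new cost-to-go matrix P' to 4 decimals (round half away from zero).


9.1614

BᵀP = [-35.5000 -5.7500]
S = R + BᵀPB = [1] + [136.2500] = [137.2500]
BᵀPA = [-50.3750 -20.6250]
K = S⁻¹·BᵀPA = [-0.3670 -0.1503]
A−BK = [0.0319 -0.1011; -0.1330 0.6503]
AᵀP(A−BK) = [0.1358 0.0550; 0.0550 0.0256]
P' = Q + AᵀP(A−BK) = [5.1358 2.0550; 2.0550 4.0256]
tr(P') = 9.1614


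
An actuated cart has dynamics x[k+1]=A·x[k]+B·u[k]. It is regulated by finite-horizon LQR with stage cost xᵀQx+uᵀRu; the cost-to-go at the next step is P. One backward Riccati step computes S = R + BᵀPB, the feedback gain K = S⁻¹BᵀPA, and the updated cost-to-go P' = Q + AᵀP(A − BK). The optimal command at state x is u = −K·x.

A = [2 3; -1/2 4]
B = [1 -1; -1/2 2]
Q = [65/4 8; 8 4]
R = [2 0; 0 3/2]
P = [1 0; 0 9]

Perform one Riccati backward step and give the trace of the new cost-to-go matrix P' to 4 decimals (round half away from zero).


48.7445

BᵀP = [1.0000 -4.5000; -1.0000 18.0000]
S = R + BᵀPB = [2 0; 0 3/2] + [3.2500 -10.0000; -10.0000 37.0000] = [5.2500 -10.0000; -10.0000 38.5000]
BᵀPA = [4.2500 -15.0000; -11.0000 69.0000]
K = S⁻¹·BᵀPA = [0.5251 1.1016; -0.1493 2.0783]
A−BK = [1.3256 3.9767; 0.0612 0.3941]
AᵀP(A−BK) = [2.3758 6.1799; 6.1799 26.1187]
P' = Q + AᵀP(A−BK) = [18.6258 14.1799; 14.1799 30.1187]
tr(P') = 48.7445


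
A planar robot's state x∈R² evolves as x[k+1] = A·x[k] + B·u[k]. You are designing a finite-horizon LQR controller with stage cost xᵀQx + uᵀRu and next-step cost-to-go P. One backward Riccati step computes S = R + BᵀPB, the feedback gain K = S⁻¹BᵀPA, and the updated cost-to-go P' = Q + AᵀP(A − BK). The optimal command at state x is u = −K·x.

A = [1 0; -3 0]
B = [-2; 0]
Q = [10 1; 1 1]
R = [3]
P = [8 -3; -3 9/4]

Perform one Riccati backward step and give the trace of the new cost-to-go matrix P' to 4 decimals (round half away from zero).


24.2214

BᵀP = [-16.0000 6.0000]
S = R + BᵀPB = [3] + [32.0000] = [35.0000]
BᵀPA = [-34.0000 0.0000]
K = S⁻¹·BᵀPA = [-0.9714 0.0000]
A−BK = [-0.9429 0.0000; -3.0000 0.0000]
AᵀP(A−BK) = [13.2214 0.0000; 0.0000 0.0000]
P' = Q + AᵀP(A−BK) = [23.2214 1.0000; 1.0000 1.0000]
tr(P') = 24.2214


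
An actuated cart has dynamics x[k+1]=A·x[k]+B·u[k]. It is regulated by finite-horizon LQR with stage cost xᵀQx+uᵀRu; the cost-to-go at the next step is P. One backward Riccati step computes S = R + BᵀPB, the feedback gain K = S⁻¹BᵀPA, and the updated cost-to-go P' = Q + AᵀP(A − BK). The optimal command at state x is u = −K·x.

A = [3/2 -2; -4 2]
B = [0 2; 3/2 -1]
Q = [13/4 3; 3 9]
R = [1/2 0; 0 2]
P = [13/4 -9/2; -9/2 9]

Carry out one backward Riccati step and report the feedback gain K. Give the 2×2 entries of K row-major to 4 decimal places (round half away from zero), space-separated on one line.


BᵀP = [-6.7500 13.5000; 11.0000 -18.0000]
S = R + BᵀPB = [1/2 0; 0 2] + [20.2500 -27.0000; -27.0000 40.0000] = [20.7500 -27.0000; -27.0000 42.0000]
BᵀPA = [-64.1250 40.5000; 88.5000 -58.0000]
K = S⁻¹·BᵀPA = [-2.1316 0.9474; 0.7368 -0.7719]
A−BK = [0.0263 -0.4561; -0.0658 -0.1930]
AᵀP(A−BK) = [3.4145 -2.1842; -2.1842 1.8596]
P' = Q + AᵀP(A−BK) = [6.6645 0.8158; 0.8158 10.8596]
tr(P') = 17.5241

-2.1316 0.9474 0.7368 -0.7719


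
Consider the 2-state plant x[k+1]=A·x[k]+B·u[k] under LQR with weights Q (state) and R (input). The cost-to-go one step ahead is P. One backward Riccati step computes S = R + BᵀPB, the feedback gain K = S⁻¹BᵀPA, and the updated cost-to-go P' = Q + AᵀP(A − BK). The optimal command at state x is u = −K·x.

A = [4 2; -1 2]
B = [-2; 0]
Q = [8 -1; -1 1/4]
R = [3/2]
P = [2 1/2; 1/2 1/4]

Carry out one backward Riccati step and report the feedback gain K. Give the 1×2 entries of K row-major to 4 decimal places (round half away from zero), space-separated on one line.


BᵀP = [-4.0000 -1.0000]
S = R + BᵀPB = [3/2] + [8.0000] = [9.5000]
BᵀPA = [-15.0000 -10.0000]
K = S⁻¹·BᵀPA = [-1.5789 -1.0526]
A−BK = [0.8421 -0.1053; -1.0000 2.0000]
AᵀP(A−BK) = [4.5658 2.7105; 2.7105 2.4737]
P' = Q + AᵀP(A−BK) = [12.5658 1.7105; 1.7105 2.7237]
tr(P') = 15.2895

-1.5789 -1.0526


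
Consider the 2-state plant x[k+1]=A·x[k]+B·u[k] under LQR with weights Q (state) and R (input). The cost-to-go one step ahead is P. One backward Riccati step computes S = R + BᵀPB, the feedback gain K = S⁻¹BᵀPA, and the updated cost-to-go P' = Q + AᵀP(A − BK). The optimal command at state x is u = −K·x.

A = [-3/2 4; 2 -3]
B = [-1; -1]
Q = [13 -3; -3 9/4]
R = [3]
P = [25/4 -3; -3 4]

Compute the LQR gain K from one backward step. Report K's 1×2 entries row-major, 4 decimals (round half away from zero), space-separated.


BᵀP = [-3.2500 -1.0000]
S = R + BᵀPB = [3] + [4.2500] = [7.2500]
BᵀPA = [2.8750 -10.0000]
K = S⁻¹·BᵀPA = [0.3966 -1.3793]
A−BK = [-1.1034 2.6207; 2.3966 -4.3793]
AᵀP(A−BK) = [46.9224 -95.0345; -95.0345 194.2069]
P' = Q + AᵀP(A−BK) = [59.9224 -98.0345; -98.0345 196.4569]
tr(P') = 256.3793

0.3966 -1.3793


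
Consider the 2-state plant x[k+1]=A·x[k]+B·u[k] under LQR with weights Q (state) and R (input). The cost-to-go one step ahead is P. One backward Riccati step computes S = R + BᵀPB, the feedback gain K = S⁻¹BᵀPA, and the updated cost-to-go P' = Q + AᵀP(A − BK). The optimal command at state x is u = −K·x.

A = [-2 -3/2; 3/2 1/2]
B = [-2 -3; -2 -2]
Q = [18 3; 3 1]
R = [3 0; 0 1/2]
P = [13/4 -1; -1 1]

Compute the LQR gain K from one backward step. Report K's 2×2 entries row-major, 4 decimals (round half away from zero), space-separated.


BᵀP = [-4.5000 0.0000; -7.7500 1.0000]
S = R + BᵀPB = [3 0; 0 1/2] + [9.0000 13.5000; 13.5000 21.2500] = [12.0000 13.5000; 13.5000 21.7500]
BᵀPA = [9.0000 6.7500; 17.0000 12.1250]
K = S⁻¹·BᵀPA = [-0.4286 -0.2143; 1.0476 0.6905]
A−BK = [0.2857 0.1429; 2.7381 1.4524]
AᵀP(A−BK) = [7.2976 3.9405; 3.9405 2.1369]
P' = Q + AᵀP(A−BK) = [25.2976 6.9405; 6.9405 3.1369]
tr(P') = 28.4345

-0.4286 -0.2143 1.0476 0.6905


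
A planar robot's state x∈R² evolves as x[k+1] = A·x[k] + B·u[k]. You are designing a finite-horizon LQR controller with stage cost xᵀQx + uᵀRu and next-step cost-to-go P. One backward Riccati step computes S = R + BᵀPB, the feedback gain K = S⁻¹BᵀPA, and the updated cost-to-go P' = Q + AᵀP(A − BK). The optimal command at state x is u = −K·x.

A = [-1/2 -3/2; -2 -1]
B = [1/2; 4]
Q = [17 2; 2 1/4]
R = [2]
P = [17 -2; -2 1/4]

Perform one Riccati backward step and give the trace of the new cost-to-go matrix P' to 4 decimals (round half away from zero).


BᵀP = [0.5000 0.0000]
S = R + BᵀPB = [2] + [0.2500] = [2.2500]
BᵀPA = [-0.2500 -0.7500]
K = S⁻¹·BᵀPA = [-0.1111 -0.3333]
A−BK = [-0.4444 -1.3333; -1.5556 0.3333]
AᵀP(A−BK) = [1.2222 6.1667; 6.1667 32.2500]
P' = Q + AᵀP(A−BK) = [18.2222 8.1667; 8.1667 32.5000]
tr(P') = 50.7222

50.7222


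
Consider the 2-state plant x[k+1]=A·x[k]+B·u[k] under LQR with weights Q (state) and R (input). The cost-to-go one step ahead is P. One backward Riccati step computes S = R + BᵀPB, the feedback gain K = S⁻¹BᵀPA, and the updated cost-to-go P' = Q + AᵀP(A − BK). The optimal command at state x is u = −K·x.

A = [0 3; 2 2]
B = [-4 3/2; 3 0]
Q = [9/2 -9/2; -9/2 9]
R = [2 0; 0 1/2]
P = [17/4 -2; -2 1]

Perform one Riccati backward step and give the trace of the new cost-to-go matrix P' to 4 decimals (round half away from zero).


BᵀP = [-23.0000 11.0000; 6.3750 -3.0000]
S = R + BᵀPB = [2 0; 0 1/2] + [125.0000 -34.5000; -34.5000 9.5625] = [127.0000 -34.5000; -34.5000 10.0625]
BᵀPA = [22.0000 -47.0000; -6.0000 13.1250]
K = S⁻¹·BᵀPA = [0.1639 -0.2295; -0.0342 0.5175]
A−BK = [0.7071 1.3058; 1.5082 2.6885]
AᵀP(A−BK) = [0.1882 0.1540; 0.1540 0.6714]
P' = Q + AᵀP(A−BK) = [4.6882 -4.3460; -4.3460 9.6714]
tr(P') = 14.3596

14.3596


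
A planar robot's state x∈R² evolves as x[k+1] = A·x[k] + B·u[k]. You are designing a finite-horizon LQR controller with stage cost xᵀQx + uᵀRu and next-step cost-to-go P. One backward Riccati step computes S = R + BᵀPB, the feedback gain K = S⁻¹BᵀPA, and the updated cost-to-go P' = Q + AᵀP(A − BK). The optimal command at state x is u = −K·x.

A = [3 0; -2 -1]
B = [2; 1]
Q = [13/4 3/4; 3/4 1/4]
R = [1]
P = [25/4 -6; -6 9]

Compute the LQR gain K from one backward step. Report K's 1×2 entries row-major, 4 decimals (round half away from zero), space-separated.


BᵀP = [6.5000 -3.0000]
S = R + BᵀPB = [1] + [10.0000] = [11.0000]
BᵀPA = [25.5000 3.0000]
K = S⁻¹·BᵀPA = [2.3182 0.2727]
A−BK = [-1.6364 -0.5455; -4.3182 -1.2727]
AᵀP(A−BK) = [105.1364 29.0455; 29.0455 8.1818]
P' = Q + AᵀP(A−BK) = [108.3864 29.7955; 29.7955 8.4318]
tr(P') = 116.8182

2.3182 0.2727


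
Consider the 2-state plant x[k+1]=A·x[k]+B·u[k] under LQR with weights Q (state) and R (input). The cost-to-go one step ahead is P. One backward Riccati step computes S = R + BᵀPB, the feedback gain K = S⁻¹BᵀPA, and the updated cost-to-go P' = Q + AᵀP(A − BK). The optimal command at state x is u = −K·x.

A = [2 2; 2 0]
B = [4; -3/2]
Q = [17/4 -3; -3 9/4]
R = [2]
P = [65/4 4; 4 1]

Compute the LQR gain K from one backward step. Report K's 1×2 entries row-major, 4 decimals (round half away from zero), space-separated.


BᵀP = [59.0000 14.5000]
S = R + BᵀPB = [2] + [214.2500] = [216.2500]
BᵀPA = [147.0000 118.0000]
K = S⁻¹·BᵀPA = [0.6798 0.5457]
A−BK = [-0.7191 -0.1827; 3.0197 0.8185]
AᵀP(A−BK) = [1.0740 0.7873; 0.7873 0.6116]
P' = Q + AᵀP(A−BK) = [5.3240 -2.2127; -2.2127 2.8616]
tr(P') = 8.1855

0.6798 0.5457


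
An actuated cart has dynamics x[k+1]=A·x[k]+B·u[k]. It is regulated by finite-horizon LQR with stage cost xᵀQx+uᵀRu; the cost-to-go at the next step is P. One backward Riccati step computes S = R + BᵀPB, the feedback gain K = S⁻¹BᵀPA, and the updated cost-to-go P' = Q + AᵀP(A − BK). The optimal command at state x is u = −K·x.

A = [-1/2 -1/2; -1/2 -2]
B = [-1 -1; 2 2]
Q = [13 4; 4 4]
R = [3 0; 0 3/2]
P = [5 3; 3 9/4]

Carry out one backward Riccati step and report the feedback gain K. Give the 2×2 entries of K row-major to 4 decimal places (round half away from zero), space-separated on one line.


BᵀP = [1.0000 1.5000; 1.0000 1.5000]
S = R + BᵀPB = [3 0; 0 3/2] + [2.0000 2.0000; 2.0000 2.0000] = [5.0000 2.0000; 2.0000 3.5000]
BᵀPA = [-1.2500 -3.5000; -1.2500 -3.5000]
K = S⁻¹·BᵀPA = [-0.1389 -0.3889; -0.2778 -0.7778]
A−BK = [-0.9167 -1.6667; 0.3333 0.3333]
AᵀP(A−BK) = [2.7917 5.7917; 5.7917 12.1667]
P' = Q + AᵀP(A−BK) = [15.7917 9.7917; 9.7917 16.1667]
tr(P') = 31.9583

-0.1389 -0.3889 -0.2778 -0.7778


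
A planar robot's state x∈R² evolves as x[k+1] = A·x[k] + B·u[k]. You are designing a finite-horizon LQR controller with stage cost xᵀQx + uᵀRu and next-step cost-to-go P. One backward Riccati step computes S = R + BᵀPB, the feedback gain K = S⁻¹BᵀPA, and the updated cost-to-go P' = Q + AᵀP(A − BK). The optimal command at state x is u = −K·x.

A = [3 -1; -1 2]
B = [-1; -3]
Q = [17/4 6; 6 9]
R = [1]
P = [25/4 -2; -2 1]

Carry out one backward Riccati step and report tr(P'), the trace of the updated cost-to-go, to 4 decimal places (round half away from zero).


BᵀP = [-0.2500 -1.0000]
S = R + BᵀPB = [1] + [3.2500] = [4.2500]
BᵀPA = [0.2500 -1.7500]
K = S⁻¹·BᵀPA = [0.0588 -0.4118]
A−BK = [3.0588 -1.4118; -0.8235 0.7647]
AᵀP(A−BK) = [69.2353 -34.6471; -34.6471 17.5294]
P' = Q + AᵀP(A−BK) = [73.4853 -28.6471; -28.6471 26.5294]
tr(P') = 100.0147

100.0147


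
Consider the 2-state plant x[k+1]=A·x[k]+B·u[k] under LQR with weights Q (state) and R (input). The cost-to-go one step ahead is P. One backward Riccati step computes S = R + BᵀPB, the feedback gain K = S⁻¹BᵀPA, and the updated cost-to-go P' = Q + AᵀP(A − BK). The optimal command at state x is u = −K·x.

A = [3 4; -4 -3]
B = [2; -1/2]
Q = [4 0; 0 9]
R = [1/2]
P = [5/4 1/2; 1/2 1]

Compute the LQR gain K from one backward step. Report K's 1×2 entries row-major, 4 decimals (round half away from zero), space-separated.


1.0000 1.5789

BᵀP = [2.2500 0.5000]
S = R + BᵀPB = [1/2] + [4.2500] = [4.7500]
BᵀPA = [4.7500 7.5000]
K = S⁻¹·BᵀPA = [1.0000 1.5789]
A−BK = [1.0000 0.8421; -3.5000 -2.2105]
AᵀP(A−BK) = [10.5000 7.0000; 7.0000 5.1579]
P' = Q + AᵀP(A−BK) = [14.5000 7.0000; 7.0000 14.1579]
tr(P') = 28.6579


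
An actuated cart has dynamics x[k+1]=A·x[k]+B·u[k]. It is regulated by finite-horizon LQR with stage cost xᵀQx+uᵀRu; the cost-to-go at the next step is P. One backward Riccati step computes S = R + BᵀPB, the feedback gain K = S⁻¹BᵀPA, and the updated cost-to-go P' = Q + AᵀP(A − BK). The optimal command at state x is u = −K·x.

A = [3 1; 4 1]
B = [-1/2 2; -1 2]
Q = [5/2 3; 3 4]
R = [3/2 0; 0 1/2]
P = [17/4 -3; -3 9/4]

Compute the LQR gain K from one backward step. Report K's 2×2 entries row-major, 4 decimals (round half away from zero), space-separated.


BᵀP = [0.8750 -0.7500; 2.5000 -1.5000]
S = R + BᵀPB = [3/2 0; 0 1/2] + [0.3125 0.2500; 0.2500 2.0000] = [1.8125 0.2500; 0.2500 2.5000]
BᵀPA = [-0.3750 0.1250; 1.5000 1.0000]
K = S⁻¹·BᵀPA = [-0.2937 0.0140; 0.6294 0.3986]
A−BK = [1.5944 0.2098; 2.4476 0.2168]
AᵀP(A−BK) = [1.1958 0.1573; 0.1573 0.0997]
P' = Q + AᵀP(A−BK) = [3.6958 3.1573; 3.1573 4.0997]
tr(P') = 7.7955

-0.2937 0.0140 0.6294 0.3986


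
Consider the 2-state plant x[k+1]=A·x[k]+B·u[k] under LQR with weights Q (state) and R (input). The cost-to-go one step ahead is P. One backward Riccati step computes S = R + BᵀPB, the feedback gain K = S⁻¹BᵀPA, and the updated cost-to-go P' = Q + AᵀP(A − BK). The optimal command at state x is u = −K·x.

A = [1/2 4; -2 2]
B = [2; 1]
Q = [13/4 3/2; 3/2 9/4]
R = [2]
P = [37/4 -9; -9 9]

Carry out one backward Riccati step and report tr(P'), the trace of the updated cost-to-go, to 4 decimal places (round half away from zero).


25.3490

BᵀP = [9.5000 -9.0000]
S = R + BᵀPB = [2] + [10.0000] = [12.0000]
BᵀPA = [22.7500 20.0000]
K = S⁻¹·BᵀPA = [1.8958 1.6667]
A−BK = [-3.2917 0.6667; -3.8958 0.3333]
AᵀP(A−BK) = [13.1823 7.5833; 7.5833 6.6667]
P' = Q + AᵀP(A−BK) = [16.4323 9.0833; 9.0833 8.9167]
tr(P') = 25.3490


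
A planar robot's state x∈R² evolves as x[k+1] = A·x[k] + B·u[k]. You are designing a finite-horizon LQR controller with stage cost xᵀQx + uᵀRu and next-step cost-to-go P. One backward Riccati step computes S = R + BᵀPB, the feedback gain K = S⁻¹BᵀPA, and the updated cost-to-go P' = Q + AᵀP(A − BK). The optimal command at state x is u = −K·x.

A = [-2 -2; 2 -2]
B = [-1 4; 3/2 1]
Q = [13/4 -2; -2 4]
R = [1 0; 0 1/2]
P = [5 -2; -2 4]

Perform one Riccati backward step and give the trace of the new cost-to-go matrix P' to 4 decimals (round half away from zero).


10.0558

BᵀP = [-8.0000 8.0000; 18.0000 -4.0000]
S = R + BᵀPB = [1 0; 0 1/2] + [20.0000 -24.0000; -24.0000 68.0000] = [21.0000 -24.0000; -24.0000 68.5000]
BᵀPA = [32.0000 0.0000; -44.0000 -28.0000]
K = S⁻¹·BᵀPA = [1.3171 -0.7791; -0.1809 -0.6817]
A−BK = [0.0406 -0.0522; 0.2052 -0.1496]
AᵀP(A−BK) = [1.8945 -1.0643; -1.0643 0.9113]
P' = Q + AᵀP(A−BK) = [5.1445 -3.0643; -3.0643 4.9113]
tr(P') = 10.0558


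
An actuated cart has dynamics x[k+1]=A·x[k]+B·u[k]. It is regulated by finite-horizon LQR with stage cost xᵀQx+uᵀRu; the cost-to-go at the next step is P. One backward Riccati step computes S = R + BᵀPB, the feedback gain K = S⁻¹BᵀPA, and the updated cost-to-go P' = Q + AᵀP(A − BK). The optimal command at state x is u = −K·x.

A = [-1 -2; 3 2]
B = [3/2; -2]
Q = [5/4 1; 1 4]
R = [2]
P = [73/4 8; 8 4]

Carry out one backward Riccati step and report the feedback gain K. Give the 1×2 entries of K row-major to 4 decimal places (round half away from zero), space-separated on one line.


BᵀP = [11.3750 4.0000]
S = R + BᵀPB = [2] + [9.0625] = [11.0625]
BᵀPA = [0.6250 -14.7500]
K = S⁻¹·BᵀPA = [0.0565 -1.3333]
A−BK = [-1.0847 0.0000; 3.1130 -0.6667]
AᵀP(A−BK) = [6.2147 -2.6667; -2.6667 5.3333]
P' = Q + AᵀP(A−BK) = [7.4647 -1.6667; -1.6667 9.3333]
tr(P') = 16.7980

0.0565 -1.3333


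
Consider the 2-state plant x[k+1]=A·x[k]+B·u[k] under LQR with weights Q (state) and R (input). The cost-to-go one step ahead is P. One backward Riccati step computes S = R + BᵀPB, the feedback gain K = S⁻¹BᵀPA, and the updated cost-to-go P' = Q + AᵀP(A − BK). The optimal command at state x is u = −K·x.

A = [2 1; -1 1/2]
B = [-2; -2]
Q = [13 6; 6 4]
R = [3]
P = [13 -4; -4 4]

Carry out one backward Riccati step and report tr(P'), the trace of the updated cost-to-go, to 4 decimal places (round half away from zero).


BᵀP = [-18.0000 0.0000]
S = R + BᵀPB = [3] + [36.0000] = [39.0000]
BᵀPA = [-36.0000 -18.0000]
K = S⁻¹·BᵀPA = [-0.9231 -0.4615]
A−BK = [0.1538 0.0769; -2.8462 -0.4231]
AᵀP(A−BK) = [38.7692 7.3846; 7.3846 1.6923]
P' = Q + AᵀP(A−BK) = [51.7692 13.3846; 13.3846 5.6923]
tr(P') = 57.4615

57.4615


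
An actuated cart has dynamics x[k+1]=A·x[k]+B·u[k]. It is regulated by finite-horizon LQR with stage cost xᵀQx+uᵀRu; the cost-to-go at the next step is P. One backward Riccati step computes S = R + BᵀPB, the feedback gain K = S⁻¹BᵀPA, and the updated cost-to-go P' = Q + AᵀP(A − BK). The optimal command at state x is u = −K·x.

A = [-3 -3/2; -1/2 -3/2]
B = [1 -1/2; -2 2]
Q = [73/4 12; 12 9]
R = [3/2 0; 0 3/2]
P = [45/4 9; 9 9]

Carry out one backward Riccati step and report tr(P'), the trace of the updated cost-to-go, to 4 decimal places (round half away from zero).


BᵀP = [-6.7500 -9.0000; 12.3750 13.5000]
S = R + BᵀPB = [3/2 0; 0 3/2] + [11.2500 -14.6250; -14.6250 20.8125] = [12.7500 -14.6250; -14.6250 22.3125]
BᵀPA = [24.7500 23.6250; -43.8750 -38.8125]
K = S⁻¹·BᵀPA = [-1.2669 -0.5737; -2.7968 -2.1155]
A−BK = [-3.1315 -1.9841; 2.5598 1.5837]
AᵀP(A−BK) = [39.1464 26.0050; 26.0050 17.5070]
P' = Q + AᵀP(A−BK) = [57.3964 38.0050; 38.0050 26.5070]
tr(P') = 83.9034

83.9034


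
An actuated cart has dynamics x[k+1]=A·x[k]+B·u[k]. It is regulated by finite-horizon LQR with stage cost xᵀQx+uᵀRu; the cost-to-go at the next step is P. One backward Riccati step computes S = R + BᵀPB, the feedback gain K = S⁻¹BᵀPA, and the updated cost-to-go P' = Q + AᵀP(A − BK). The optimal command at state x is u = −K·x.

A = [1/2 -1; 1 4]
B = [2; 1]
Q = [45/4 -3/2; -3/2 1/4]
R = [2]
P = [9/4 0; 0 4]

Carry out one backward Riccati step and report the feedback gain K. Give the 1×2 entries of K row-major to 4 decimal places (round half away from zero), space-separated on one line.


0.4167 0.7667

BᵀP = [4.5000 4.0000]
S = R + BᵀPB = [2] + [13.0000] = [15.0000]
BᵀPA = [6.2500 11.5000]
K = S⁻¹·BᵀPA = [0.4167 0.7667]
A−BK = [-0.3333 -2.5333; 0.5833 3.2333]
AᵀP(A−BK) = [1.9583 10.0833; 10.0833 57.4333]
P' = Q + AᵀP(A−BK) = [13.2083 8.5833; 8.5833 57.6833]
tr(P') = 70.8917


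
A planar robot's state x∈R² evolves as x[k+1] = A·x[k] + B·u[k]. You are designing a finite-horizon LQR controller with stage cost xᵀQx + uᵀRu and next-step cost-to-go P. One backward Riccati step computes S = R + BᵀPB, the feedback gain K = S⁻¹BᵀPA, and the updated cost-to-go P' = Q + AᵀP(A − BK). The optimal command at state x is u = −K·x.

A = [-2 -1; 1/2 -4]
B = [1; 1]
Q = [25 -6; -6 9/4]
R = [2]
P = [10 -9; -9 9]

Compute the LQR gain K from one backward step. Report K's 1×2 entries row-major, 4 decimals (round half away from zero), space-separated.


-0.6667 -0.3333

BᵀP = [1.0000 0.0000]
S = R + BᵀPB = [2] + [1.0000] = [3.0000]
BᵀPA = [-2.0000 -1.0000]
K = S⁻¹·BᵀPA = [-0.6667 -0.3333]
A−BK = [-1.3333 -0.6667; 1.1667 -3.6667]
AᵀP(A−BK) = [58.9167 -66.1667; -66.1667 81.6667]
P' = Q + AᵀP(A−BK) = [83.9167 -72.1667; -72.1667 83.9167]
tr(P') = 167.8333


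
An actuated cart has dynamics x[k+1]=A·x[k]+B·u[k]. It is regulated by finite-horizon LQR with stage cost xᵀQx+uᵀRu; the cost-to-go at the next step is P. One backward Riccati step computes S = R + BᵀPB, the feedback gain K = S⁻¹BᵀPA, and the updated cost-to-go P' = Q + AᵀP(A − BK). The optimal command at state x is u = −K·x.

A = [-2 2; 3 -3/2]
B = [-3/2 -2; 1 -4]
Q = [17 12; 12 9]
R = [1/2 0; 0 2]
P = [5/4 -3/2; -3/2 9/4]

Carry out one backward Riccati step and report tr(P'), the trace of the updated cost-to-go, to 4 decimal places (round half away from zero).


28.4537

BᵀP = [-3.3750 4.5000; 3.5000 -6.0000]
S = R + BᵀPB = [1/2 0; 0 2] + [9.5625 -11.2500; -11.2500 17.0000] = [10.0625 -11.2500; -11.2500 19.0000]
BᵀPA = [20.2500 -13.5000; -25.0000 16.0000]
K = S⁻¹·BᵀPA = [1.6015 -1.1838; -0.3675 0.1412]
A−BK = [-0.3327 0.5068; -0.0716 0.2485]
AᵀP(A−BK) = [1.6310 -1.1240; -1.1240 0.8227]
P' = Q + AᵀP(A−BK) = [18.6310 10.8760; 10.8760 9.8227]
tr(P') = 28.4537


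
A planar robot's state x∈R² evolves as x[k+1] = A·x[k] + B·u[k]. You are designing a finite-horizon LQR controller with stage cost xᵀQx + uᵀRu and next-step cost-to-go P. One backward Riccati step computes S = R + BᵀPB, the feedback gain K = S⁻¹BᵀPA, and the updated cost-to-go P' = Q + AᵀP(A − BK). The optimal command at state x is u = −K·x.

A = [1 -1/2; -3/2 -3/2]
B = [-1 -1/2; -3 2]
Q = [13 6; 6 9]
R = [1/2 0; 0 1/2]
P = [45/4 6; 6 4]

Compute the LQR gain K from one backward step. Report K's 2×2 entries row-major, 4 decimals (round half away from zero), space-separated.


-0.2604 0.4882 -0.9150 -0.0344

BᵀP = [-29.2500 -18.0000; 6.3750 5.0000]
S = R + BᵀPB = [1/2 0; 0 1/2] + [83.2500 -21.3750; -21.3750 6.8125] = [83.7500 -21.3750; -21.3750 7.3125]
BᵀPA = [-2.2500 41.6250; -1.1250 -10.6875]
K = S⁻¹·BᵀPA = [-0.2604 0.4882; -0.9150 -0.0344]
A−BK = [0.2821 -0.0289; -0.4512 0.0335]
AᵀP(A−BK) = [0.6347 -0.0651; -0.0651 0.1221]
P' = Q + AᵀP(A−BK) = [13.6347 5.9349; 5.9349 9.1221]
tr(P') = 22.7568


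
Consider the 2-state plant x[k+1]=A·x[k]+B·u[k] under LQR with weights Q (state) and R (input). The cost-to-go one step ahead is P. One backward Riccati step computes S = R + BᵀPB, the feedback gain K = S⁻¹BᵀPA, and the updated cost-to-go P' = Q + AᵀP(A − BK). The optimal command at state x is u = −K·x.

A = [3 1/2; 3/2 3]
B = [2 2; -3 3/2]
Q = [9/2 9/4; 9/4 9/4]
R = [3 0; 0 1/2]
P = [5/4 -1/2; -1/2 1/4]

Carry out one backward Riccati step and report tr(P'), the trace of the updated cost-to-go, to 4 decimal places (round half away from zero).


BᵀP = [4.0000 -1.7500; 1.7500 -0.6250]
S = R + BᵀPB = [3 0; 0 1/2] + [13.2500 5.3750; 5.3750 2.5625] = [16.2500 5.3750; 5.3750 3.0625]
BᵀPA = [9.3750 -3.2500; 4.3125 -1.0000]
K = S⁻¹·BᵀPA = [0.2650 -0.2193; 0.9431 0.0584]
A−BK = [0.5838 0.8219; 0.8802 2.2545]
AᵀP(A−BK) = [0.7612 -0.0707; -0.0707 0.4081]
P' = Q + AᵀP(A−BK) = [5.2612 2.1793; 2.1793 2.6581]
tr(P') = 7.9193

7.9193


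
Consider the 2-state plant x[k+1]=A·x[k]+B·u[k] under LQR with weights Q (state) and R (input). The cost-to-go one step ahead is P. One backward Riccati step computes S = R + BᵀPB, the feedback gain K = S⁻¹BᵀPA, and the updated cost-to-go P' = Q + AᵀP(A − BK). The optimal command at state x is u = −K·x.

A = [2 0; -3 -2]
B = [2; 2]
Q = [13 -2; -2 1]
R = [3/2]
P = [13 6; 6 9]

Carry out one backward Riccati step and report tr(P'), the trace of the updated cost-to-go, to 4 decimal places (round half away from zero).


83.3927

BᵀP = [38.0000 30.0000]
S = R + BᵀPB = [3/2] + [136.0000] = [137.5000]
BᵀPA = [-14.0000 -60.0000]
K = S⁻¹·BᵀPA = [-0.1018 -0.4364]
A−BK = [2.2036 0.8727; -2.7964 -1.1273]
AᵀP(A−BK) = [59.5745 23.8909; 23.8909 9.8182]
P' = Q + AᵀP(A−BK) = [72.5745 21.8909; 21.8909 10.8182]
tr(P') = 83.3927


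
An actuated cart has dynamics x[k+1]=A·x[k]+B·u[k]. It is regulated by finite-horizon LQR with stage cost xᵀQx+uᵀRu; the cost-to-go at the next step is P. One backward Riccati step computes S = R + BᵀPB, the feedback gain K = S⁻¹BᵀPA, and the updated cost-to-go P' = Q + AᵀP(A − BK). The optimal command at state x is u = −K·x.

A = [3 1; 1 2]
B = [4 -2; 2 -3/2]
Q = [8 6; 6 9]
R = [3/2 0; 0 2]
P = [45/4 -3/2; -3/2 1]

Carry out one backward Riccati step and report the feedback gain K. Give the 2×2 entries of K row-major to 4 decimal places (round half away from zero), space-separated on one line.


0.6941 0.0552 -0.1270 -0.3215

BᵀP = [42.0000 -4.0000; -20.2500 1.5000]
S = R + BᵀPB = [3/2 0; 0 2] + [160.0000 -78.0000; -78.0000 38.2500] = [161.5000 -78.0000; -78.0000 40.2500]
BᵀPA = [122.0000 34.0000; -59.2500 -17.2500]
K = S⁻¹·BᵀPA = [0.6941 0.0552; -0.1270 -0.3215]
A−BK = [-0.0303 0.1360; -0.5787 1.4072]
AᵀP(A−BK) = [1.0474 -0.5395; -0.5395 1.8256]
P' = Q + AᵀP(A−BK) = [9.0474 5.4605; 5.4605 10.8256]
tr(P') = 19.8730


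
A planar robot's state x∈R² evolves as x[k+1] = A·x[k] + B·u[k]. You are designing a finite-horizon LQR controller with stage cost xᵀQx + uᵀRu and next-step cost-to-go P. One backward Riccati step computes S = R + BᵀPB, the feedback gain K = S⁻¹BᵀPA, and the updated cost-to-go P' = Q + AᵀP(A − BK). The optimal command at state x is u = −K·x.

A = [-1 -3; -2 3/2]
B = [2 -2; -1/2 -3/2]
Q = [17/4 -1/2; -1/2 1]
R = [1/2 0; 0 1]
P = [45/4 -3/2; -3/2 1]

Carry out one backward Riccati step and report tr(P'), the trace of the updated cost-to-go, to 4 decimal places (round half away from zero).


7.8311

BᵀP = [23.2500 -3.5000; -20.2500 1.5000]
S = R + BᵀPB = [1/2 0; 0 1] + [48.2500 -41.2500; -41.2500 38.2500] = [48.7500 -41.2500; -41.2500 39.2500]
BᵀPA = [-16.2500 -75.0000; 17.2500 63.0000]
K = S⁻¹·BᵀPA = [0.3481 -1.6283; 0.8053 -0.1062]
A−BK = [-0.0855 0.0442; -0.6180 0.5265]
AᵀP(A−BK) = [1.0147 -0.6283; -0.6283 1.5664]
P' = Q + AᵀP(A−BK) = [5.2647 -1.1283; -1.1283 2.5664]
tr(P') = 7.8311


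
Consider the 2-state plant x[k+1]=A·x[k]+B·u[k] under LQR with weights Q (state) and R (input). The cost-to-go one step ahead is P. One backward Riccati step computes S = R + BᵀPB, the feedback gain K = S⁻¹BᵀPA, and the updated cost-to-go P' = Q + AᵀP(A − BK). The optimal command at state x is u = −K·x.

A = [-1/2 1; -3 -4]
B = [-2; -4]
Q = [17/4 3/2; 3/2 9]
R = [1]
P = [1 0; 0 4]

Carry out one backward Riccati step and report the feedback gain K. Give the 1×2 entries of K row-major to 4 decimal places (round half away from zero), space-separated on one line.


0.7101 0.8986

BᵀP = [-2.0000 -16.0000]
S = R + BᵀPB = [1] + [68.0000] = [69.0000]
BᵀPA = [49.0000 62.0000]
K = S⁻¹·BᵀPA = [0.7101 0.8986]
A−BK = [0.9203 2.7971; -0.1594 -0.4058]
AᵀP(A−BK) = [1.4529 3.4710; 3.4710 9.2899]
P' = Q + AᵀP(A−BK) = [5.7029 4.9710; 4.9710 18.2899]
tr(P') = 23.9928


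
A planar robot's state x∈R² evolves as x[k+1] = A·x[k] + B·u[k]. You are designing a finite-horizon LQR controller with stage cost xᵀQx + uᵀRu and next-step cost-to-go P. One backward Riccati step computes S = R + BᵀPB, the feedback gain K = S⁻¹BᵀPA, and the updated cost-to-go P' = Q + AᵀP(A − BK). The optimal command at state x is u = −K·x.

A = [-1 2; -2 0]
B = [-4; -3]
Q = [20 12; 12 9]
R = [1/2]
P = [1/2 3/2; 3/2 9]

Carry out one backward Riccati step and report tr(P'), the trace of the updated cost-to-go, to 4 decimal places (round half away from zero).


BᵀP = [-6.5000 -33.0000]
S = R + BᵀPB = [1/2] + [125.0000] = [125.5000]
BᵀPA = [72.5000 -13.0000]
K = S⁻¹·BᵀPA = [0.5777 -0.1036]
A−BK = [1.3108 1.5857; -0.2669 -0.3108]
AᵀP(A−BK) = [0.6175 0.5100; 0.5100 0.6534]
P' = Q + AᵀP(A−BK) = [20.6175 12.5100; 12.5100 9.6534]
tr(P') = 30.2709

30.2709


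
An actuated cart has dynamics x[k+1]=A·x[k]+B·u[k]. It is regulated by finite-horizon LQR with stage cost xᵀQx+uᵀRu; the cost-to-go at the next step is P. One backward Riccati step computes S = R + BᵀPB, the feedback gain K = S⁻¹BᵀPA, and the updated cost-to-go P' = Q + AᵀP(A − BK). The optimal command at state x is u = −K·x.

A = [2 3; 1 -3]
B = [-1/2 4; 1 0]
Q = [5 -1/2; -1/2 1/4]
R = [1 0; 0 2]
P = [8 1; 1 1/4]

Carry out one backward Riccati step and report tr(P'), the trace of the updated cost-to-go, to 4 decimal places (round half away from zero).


7.6877

BᵀP = [-3.0000 -0.2500; 32.0000 4.0000]
S = R + BᵀPB = [1 0; 0 2] + [1.2500 -12.0000; -12.0000 128.0000] = [2.2500 -12.0000; -12.0000 130.0000]
BᵀPA = [-6.2500 -8.2500; 68.0000 84.0000]
K = S⁻¹·BᵀPA = [0.0236 -0.4343; 0.5253 0.6061]
A−BK = [-0.0892 0.3586; 0.9764 -2.5657]
AᵀP(A−BK) = [0.6801 0.3232; 0.3232 1.7576]
P' = Q + AᵀP(A−BK) = [5.6801 -0.1768; -0.1768 2.0076]
tr(P') = 7.6877


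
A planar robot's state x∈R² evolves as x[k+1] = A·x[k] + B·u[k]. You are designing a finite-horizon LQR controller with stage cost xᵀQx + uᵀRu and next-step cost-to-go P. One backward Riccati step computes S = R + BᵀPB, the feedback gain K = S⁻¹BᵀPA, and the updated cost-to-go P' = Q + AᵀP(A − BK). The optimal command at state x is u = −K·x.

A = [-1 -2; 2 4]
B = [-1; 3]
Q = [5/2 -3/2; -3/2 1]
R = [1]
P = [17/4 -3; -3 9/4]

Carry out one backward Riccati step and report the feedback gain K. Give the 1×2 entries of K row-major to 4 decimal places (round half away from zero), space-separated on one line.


BᵀP = [-13.2500 9.7500]
S = R + BᵀPB = [1] + [42.5000] = [43.5000]
BᵀPA = [32.7500 65.5000]
K = S⁻¹·BᵀPA = [0.7529 1.5057]
A−BK = [-0.2471 -0.4943; -0.2586 -0.5172]
AᵀP(A−BK) = [0.5934 1.1868; 1.1868 2.3736]
P' = Q + AᵀP(A−BK) = [3.0934 -0.3132; -0.3132 3.3736]
tr(P') = 6.4670

0.7529 1.5057


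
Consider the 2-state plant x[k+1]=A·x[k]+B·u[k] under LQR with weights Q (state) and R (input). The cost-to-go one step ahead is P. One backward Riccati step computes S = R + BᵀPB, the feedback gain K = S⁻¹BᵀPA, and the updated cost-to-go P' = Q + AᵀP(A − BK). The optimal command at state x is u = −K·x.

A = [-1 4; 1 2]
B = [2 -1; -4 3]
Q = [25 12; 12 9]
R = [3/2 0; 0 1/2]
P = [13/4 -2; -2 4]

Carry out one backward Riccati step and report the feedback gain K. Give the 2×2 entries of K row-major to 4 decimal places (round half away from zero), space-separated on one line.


-0.3167 1.5524 -0.0067 2.0610

BᵀP = [14.5000 -20.0000; -9.2500 14.0000]
S = R + BᵀPB = [3/2 0; 0 1/2] + [109.0000 -74.5000; -74.5000 51.2500] = [110.5000 -74.5000; -74.5000 51.7500]
BᵀPA = [-34.5000 18.0000; 23.2500 -9.0000]
K = S⁻¹·BᵀPA = [-0.3167 1.5524; -0.0067 2.0610]
A−BK = [-0.3732 2.9561; -0.2468 2.0268]
AᵀP(A−BK) = [0.4784 -3.3591; -3.3591 26.6052]
P' = Q + AᵀP(A−BK) = [25.4784 8.6409; 8.6409 35.6052]
tr(P') = 61.0836


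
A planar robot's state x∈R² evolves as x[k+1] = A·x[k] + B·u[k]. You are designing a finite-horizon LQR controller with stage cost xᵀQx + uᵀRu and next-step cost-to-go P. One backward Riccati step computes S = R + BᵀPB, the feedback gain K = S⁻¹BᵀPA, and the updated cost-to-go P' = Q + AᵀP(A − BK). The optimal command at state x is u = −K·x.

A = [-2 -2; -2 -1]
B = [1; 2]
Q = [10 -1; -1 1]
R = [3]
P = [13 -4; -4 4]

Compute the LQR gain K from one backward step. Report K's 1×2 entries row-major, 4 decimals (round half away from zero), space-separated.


-1.1250 -0.8750

BᵀP = [5.0000 4.0000]
S = R + BᵀPB = [3] + [13.0000] = [16.0000]
BᵀPA = [-18.0000 -14.0000]
K = S⁻¹·BᵀPA = [-1.1250 -0.8750]
A−BK = [-0.8750 -1.1250; 0.2500 0.7500]
AᵀP(A−BK) = [15.7500 20.2500; 20.2500 27.7500]
P' = Q + AᵀP(A−BK) = [25.7500 19.2500; 19.2500 28.7500]
tr(P') = 54.5000


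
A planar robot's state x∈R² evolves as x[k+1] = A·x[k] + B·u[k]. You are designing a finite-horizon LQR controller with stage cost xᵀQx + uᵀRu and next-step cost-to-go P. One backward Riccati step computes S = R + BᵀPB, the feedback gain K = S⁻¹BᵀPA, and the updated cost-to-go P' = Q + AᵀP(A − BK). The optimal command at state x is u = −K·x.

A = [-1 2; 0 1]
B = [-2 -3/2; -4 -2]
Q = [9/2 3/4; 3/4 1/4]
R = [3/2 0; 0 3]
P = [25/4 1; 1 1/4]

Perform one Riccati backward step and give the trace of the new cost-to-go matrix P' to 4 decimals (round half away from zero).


BᵀP = [-16.5000 -3.0000; -11.3750 -2.0000]
S = R + BᵀPB = [3/2 0; 0 3] + [45.0000 30.7500; 30.7500 21.0625] = [46.5000 30.7500; 30.7500 24.0625]
BᵀPA = [16.5000 -36.0000; 11.3750 -24.7500]
K = S⁻¹·BᵀPA = [0.2726 -0.6068; 0.1244 -0.2531]
A−BK = [-0.2683 0.4067; 1.3391 -1.9335]
AᵀP(A−BK) = [0.3375 -0.6084; -0.6084 1.1402]
P' = Q + AᵀP(A−BK) = [4.8375 0.1416; 0.1416 1.3902]
tr(P') = 6.2277

6.2277


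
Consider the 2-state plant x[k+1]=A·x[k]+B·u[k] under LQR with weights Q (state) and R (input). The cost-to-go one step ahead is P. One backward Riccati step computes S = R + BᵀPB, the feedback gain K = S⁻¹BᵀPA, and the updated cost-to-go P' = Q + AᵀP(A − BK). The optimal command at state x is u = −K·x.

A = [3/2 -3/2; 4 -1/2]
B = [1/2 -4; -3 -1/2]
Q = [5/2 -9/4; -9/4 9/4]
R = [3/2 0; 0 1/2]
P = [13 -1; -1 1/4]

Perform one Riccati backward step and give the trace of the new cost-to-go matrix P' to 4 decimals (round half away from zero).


6.1371

BᵀP = [9.5000 -1.2500; -51.5000 3.8750]
S = R + BᵀPB = [3/2 0; 0 1/2] + [8.5000 -37.3750; -37.3750 204.0625] = [10.0000 -37.3750; -37.3750 204.5625]
BᵀPA = [9.2500 -13.6250; -61.7500 75.3125]
K = S⁻¹·BᵀPA = [-0.6408 0.0426; -0.4189 0.3759]
A−BK = [0.1446 -0.0175; 1.8682 -0.1842]
AᵀP(A−BK) = [1.3077 -0.1793; -0.1793 0.0794]
P' = Q + AᵀP(A−BK) = [3.8077 -2.4293; -2.4293 2.3294]
tr(P') = 6.1371


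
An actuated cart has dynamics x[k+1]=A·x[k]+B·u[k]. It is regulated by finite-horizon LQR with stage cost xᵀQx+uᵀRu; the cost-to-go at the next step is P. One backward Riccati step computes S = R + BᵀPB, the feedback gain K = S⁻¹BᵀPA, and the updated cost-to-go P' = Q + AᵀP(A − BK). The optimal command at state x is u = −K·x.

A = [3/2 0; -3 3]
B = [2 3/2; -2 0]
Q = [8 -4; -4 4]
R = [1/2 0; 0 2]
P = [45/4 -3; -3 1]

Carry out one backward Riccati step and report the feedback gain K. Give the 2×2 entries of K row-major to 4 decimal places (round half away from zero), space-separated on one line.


BᵀP = [28.5000 -8.0000; 16.8750 -4.5000]
S = R + BᵀPB = [1/2 0; 0 2] + [73.0000 42.7500; 42.7500 25.3125] = [73.5000 42.7500; 42.7500 27.3125]
BᵀPA = [66.7500 -24.0000; 38.8125 -13.5000]
K = S⁻¹·BᵀPA = [0.9109 -0.4356; -0.0047 0.1876]
A−BK = [-0.3147 0.5899; -1.1782 2.1287]
AᵀP(A−BK) = [0.6925 -0.7019; -0.7019 1.0771]
P' = Q + AᵀP(A−BK) = [8.6925 -4.7019; -4.7019 5.0771]
tr(P') = 13.7697

0.9109 -0.4356 -0.0047 0.1876


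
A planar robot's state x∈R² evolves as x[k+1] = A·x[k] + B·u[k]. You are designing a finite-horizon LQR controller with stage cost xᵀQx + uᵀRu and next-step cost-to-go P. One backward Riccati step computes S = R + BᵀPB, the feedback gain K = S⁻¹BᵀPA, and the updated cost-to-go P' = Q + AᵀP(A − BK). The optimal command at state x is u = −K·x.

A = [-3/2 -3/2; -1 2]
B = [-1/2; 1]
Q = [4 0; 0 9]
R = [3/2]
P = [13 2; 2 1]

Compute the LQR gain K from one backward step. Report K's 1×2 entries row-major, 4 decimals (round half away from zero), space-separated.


BᵀP = [-4.5000 0.0000]
S = R + BᵀPB = [3/2] + [2.2500] = [3.7500]
BᵀPA = [6.7500 6.7500]
K = S⁻¹·BᵀPA = [1.8000 1.8000]
A−BK = [-0.6000 -0.6000; -2.8000 0.2000]
AᵀP(A−BK) = [24.1000 12.1000; 12.1000 9.1000]
P' = Q + AᵀP(A−BK) = [28.1000 12.1000; 12.1000 18.1000]
tr(P') = 46.2000

1.8000 1.8000


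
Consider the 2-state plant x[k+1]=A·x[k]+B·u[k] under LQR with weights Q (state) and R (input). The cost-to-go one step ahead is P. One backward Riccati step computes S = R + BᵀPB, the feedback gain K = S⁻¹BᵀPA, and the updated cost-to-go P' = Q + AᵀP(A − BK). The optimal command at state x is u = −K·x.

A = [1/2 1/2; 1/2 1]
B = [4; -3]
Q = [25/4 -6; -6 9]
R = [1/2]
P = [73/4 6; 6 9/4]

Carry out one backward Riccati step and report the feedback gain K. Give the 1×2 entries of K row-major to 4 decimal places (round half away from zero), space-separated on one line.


0.2141 0.2652

BᵀP = [55.0000 17.2500]
S = R + BᵀPB = [1/2] + [168.2500] = [168.7500]
BᵀPA = [36.1250 44.7500]
K = S⁻¹·BᵀPA = [0.2141 0.2652]
A−BK = [-0.3563 -0.5607; 1.1422 1.7956]
AᵀP(A−BK) = [0.3916 0.6077; 0.6077 0.9455]
P' = Q + AᵀP(A−BK) = [6.6416 -5.3923; -5.3923 9.9455]
tr(P') = 16.5870


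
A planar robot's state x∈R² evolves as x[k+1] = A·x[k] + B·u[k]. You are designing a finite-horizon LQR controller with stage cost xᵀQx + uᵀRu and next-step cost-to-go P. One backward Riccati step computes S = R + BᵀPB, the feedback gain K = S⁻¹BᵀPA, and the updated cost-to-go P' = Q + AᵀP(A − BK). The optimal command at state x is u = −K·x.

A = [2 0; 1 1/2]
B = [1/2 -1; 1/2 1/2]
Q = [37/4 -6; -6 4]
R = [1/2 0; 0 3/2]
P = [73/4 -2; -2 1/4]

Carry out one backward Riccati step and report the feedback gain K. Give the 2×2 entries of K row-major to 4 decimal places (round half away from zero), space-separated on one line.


BᵀP = [8.1250 -0.8750; -19.2500 2.1250]
S = R + BᵀPB = [1/2 0; 0 3/2] + [3.6250 -8.5625; -8.5625 20.3125] = [4.1250 -8.5625; -8.5625 21.8125]
BᵀPA = [15.3750 -0.4375; -36.3750 1.0625]
K = S⁻¹·BᵀPA = [1.4349 -0.0267; -1.1043 0.0382]
A−BK = [0.1782 0.0516; 0.8347 0.4943]
AᵀP(A−BK) = [3.0176 -0.0739; -0.0739 0.0102]
P' = Q + AᵀP(A−BK) = [12.2676 -6.0739; -6.0739 4.0102]
tr(P') = 16.2778

1.4349 -0.0267 -1.1043 0.0382


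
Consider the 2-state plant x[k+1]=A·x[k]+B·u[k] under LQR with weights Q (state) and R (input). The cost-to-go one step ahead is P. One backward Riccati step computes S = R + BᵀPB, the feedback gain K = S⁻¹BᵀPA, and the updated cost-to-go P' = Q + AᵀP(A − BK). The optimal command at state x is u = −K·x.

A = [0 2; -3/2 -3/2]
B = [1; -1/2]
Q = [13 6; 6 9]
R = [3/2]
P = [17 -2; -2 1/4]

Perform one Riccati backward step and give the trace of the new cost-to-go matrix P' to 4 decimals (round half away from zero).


27.9483

BᵀP = [18.0000 -2.1250]
S = R + BᵀPB = [3/2] + [19.0625] = [20.5625]
BᵀPA = [3.1875 39.1875]
K = S⁻¹·BᵀPA = [0.1550 1.9058]
A−BK = [-0.1550 0.0942; -1.4225 -0.5471]
AᵀP(A−BK) = [0.0684 0.4878; 0.4878 5.8799]
P' = Q + AᵀP(A−BK) = [13.0684 6.4878; 6.4878 14.8799]
tr(P') = 27.9483


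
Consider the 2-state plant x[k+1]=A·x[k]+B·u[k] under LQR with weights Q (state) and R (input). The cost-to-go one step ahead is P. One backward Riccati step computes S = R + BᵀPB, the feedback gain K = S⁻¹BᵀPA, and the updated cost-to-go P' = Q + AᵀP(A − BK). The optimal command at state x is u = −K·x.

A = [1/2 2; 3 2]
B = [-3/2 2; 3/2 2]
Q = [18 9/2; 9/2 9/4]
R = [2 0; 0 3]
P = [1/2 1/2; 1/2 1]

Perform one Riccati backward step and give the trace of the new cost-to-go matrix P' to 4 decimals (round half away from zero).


BᵀP = [0.0000 0.7500; 2.0000 3.0000]
S = R + BᵀPB = [2 0; 0 3] + [1.1250 1.5000; 1.5000 10.0000] = [3.1250 1.5000; 1.5000 13.0000]
BᵀPA = [2.2500 1.5000; 10.0000 10.0000]
K = S⁻¹·BᵀPA = [0.3713 0.1173; 0.7264 0.7557]
A−BK = [-0.3958 0.6645; 0.9902 0.3127]
AᵀP(A−BK) = [2.5257 2.1792; 2.1792 2.2671]
P' = Q + AᵀP(A−BK) = [20.5257 6.6792; 6.6792 4.5171]
tr(P') = 25.0428

25.0428


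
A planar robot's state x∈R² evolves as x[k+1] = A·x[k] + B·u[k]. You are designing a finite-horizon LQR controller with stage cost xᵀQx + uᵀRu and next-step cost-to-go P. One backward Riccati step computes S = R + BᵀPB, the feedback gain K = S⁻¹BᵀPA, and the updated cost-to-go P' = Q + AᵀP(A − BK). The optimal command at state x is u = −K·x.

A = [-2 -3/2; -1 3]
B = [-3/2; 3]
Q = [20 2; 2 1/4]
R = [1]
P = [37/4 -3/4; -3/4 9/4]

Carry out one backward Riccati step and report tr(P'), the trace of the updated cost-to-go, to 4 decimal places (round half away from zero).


45.3076

BᵀP = [-16.1250 7.8750]
S = R + BᵀPB = [1] + [47.8125] = [48.8125]
BᵀPA = [24.3750 47.8125]
K = S⁻¹·BᵀPA = [0.4994 0.9795]
A−BK = [-1.2510 -0.0307; -2.4981 0.0615]
AᵀP(A−BK) = [24.0781 0.4994; 0.4994 0.9795]
P' = Q + AᵀP(A−BK) = [44.0781 2.4994; 2.4994 1.2295]
tr(P') = 45.3076
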